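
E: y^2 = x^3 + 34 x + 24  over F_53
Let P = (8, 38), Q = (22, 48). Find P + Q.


P != Q, so use the chord formula.
s = (y2 - y1) / (x2 - x1) = (10) / (14) mod 53 = 31
x3 = s^2 - x1 - x2 mod 53 = 31^2 - 8 - 22 = 30
y3 = s (x1 - x3) - y1 mod 53 = 31 * (8 - 30) - 38 = 22

P + Q = (30, 22)


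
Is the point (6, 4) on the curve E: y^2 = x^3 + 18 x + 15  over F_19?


Check whether y^2 = x^3 + 18 x + 15 (mod 19) for (x, y) = (6, 4).
LHS: y^2 = 4^2 mod 19 = 16
RHS: x^3 + 18 x + 15 = 6^3 + 18*6 + 15 mod 19 = 16
LHS = RHS

Yes, on the curve


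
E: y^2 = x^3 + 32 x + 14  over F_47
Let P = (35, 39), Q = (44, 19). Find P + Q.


P != Q, so use the chord formula.
s = (y2 - y1) / (x2 - x1) = (27) / (9) mod 47 = 3
x3 = s^2 - x1 - x2 mod 47 = 3^2 - 35 - 44 = 24
y3 = s (x1 - x3) - y1 mod 47 = 3 * (35 - 24) - 39 = 41

P + Q = (24, 41)


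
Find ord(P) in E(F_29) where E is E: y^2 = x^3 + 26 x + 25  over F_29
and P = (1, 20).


Compute successive multiples of P until we hit O:
  1P = (1, 20)
  2P = (27, 9)
  3P = (8, 22)
  4P = (26, 6)
  5P = (7, 17)
  6P = (14, 1)
  7P = (23, 1)
  8P = (10, 26)
  ... (continuing to 31P)
  31P = O

ord(P) = 31


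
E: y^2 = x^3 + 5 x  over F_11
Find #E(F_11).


For each x in F_11, count y with y^2 = x^3 + 5 x + 0 mod 11:
  x = 0: RHS = 0, y in [0]  -> 1 point(s)
  x = 3: RHS = 9, y in [3, 8]  -> 2 point(s)
  x = 6: RHS = 4, y in [2, 9]  -> 2 point(s)
  x = 7: RHS = 4, y in [2, 9]  -> 2 point(s)
  x = 9: RHS = 4, y in [2, 9]  -> 2 point(s)
  x = 10: RHS = 5, y in [4, 7]  -> 2 point(s)
Affine points: 11. Add the point at infinity: total = 12.

#E(F_11) = 12


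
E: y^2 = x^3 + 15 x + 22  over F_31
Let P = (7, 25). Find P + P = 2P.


Doubling: s = (3 x1^2 + a) / (2 y1)
s = (3*7^2 + 15) / (2*25) mod 31 = 2
x3 = s^2 - 2 x1 mod 31 = 2^2 - 2*7 = 21
y3 = s (x1 - x3) - y1 mod 31 = 2 * (7 - 21) - 25 = 9

2P = (21, 9)


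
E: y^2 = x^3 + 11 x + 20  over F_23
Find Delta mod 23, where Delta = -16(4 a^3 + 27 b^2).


4 a^3 + 27 b^2 = 4*11^3 + 27*20^2 = 5324 + 10800 = 16124
Delta = -16 * (16124) = -257984
Delta mod 23 = 7

Delta = 7 (mod 23)


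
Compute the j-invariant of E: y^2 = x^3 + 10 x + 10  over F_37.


Delta = -16(4 a^3 + 27 b^2) mod 37 = 26
-1728 * (4 a)^3 = -1728 * (4*10)^3 mod 37 = 1
j = 1 * 26^(-1) mod 37 = 10

j = 10 (mod 37)


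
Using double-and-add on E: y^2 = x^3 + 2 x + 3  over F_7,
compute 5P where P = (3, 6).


k = 5 = 101_2 (binary, LSB first: 101)
Double-and-add from P = (3, 6):
  bit 0 = 1: acc = O + (3, 6) = (3, 6)
  bit 1 = 0: acc unchanged = (3, 6)
  bit 2 = 1: acc = (3, 6) + (3, 6) = (3, 1)

5P = (3, 1)


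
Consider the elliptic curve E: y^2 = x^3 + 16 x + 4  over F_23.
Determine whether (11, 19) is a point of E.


Check whether y^2 = x^3 + 16 x + 4 (mod 23) for (x, y) = (11, 19).
LHS: y^2 = 19^2 mod 23 = 16
RHS: x^3 + 16 x + 4 = 11^3 + 16*11 + 4 mod 23 = 16
LHS = RHS

Yes, on the curve


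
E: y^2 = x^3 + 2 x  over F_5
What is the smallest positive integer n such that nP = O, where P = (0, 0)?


Compute successive multiples of P until we hit O:
  1P = (0, 0)
  2P = O

ord(P) = 2


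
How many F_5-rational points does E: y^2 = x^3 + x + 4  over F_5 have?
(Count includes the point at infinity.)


For each x in F_5, count y with y^2 = x^3 + 1 x + 4 mod 5:
  x = 0: RHS = 4, y in [2, 3]  -> 2 point(s)
  x = 1: RHS = 1, y in [1, 4]  -> 2 point(s)
  x = 2: RHS = 4, y in [2, 3]  -> 2 point(s)
  x = 3: RHS = 4, y in [2, 3]  -> 2 point(s)
Affine points: 8. Add the point at infinity: total = 9.

#E(F_5) = 9


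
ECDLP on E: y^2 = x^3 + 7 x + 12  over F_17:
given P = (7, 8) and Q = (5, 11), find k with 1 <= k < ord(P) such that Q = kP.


Enumerate multiples of P until we hit Q = (5, 11):
  1P = (7, 8)
  2P = (4, 6)
  3P = (14, 10)
  4P = (11, 3)
  5P = (8, 6)
  6P = (6, 7)
  7P = (5, 11)
Match found at i = 7.

k = 7


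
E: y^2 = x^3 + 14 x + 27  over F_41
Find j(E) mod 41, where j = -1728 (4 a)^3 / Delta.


Delta = -16(4 a^3 + 27 b^2) mod 41 = 21
-1728 * (4 a)^3 = -1728 * (4*14)^3 mod 41 = 4
j = 4 * 21^(-1) mod 41 = 8

j = 8 (mod 41)


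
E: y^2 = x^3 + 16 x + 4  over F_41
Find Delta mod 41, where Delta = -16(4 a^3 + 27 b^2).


4 a^3 + 27 b^2 = 4*16^3 + 27*4^2 = 16384 + 432 = 16816
Delta = -16 * (16816) = -269056
Delta mod 41 = 27

Delta = 27 (mod 41)


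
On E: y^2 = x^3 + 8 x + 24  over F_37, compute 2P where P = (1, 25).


k = 2 = 10_2 (binary, LSB first: 01)
Double-and-add from P = (1, 25):
  bit 0 = 0: acc unchanged = O
  bit 1 = 1: acc = O + (2, 14) = (2, 14)

2P = (2, 14)


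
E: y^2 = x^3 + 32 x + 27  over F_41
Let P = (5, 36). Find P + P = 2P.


Doubling: s = (3 x1^2 + a) / (2 y1)
s = (3*5^2 + 32) / (2*36) mod 41 = 18
x3 = s^2 - 2 x1 mod 41 = 18^2 - 2*5 = 27
y3 = s (x1 - x3) - y1 mod 41 = 18 * (5 - 27) - 36 = 19

2P = (27, 19)


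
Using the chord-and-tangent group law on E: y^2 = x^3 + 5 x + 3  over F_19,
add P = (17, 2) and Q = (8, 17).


P != Q, so use the chord formula.
s = (y2 - y1) / (x2 - x1) = (15) / (10) mod 19 = 11
x3 = s^2 - x1 - x2 mod 19 = 11^2 - 17 - 8 = 1
y3 = s (x1 - x3) - y1 mod 19 = 11 * (17 - 1) - 2 = 3

P + Q = (1, 3)


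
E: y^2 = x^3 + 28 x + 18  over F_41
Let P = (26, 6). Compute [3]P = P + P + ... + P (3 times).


k = 3 = 11_2 (binary, LSB first: 11)
Double-and-add from P = (26, 6):
  bit 0 = 1: acc = O + (26, 6) = (26, 6)
  bit 1 = 1: acc = (26, 6) + (20, 38) = (28, 32)

3P = (28, 32)


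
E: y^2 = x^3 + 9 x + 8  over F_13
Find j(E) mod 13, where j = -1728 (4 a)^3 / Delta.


Delta = -16(4 a^3 + 27 b^2) mod 13 = 4
-1728 * (4 a)^3 = -1728 * (4*9)^3 mod 13 = 12
j = 12 * 4^(-1) mod 13 = 3

j = 3 (mod 13)


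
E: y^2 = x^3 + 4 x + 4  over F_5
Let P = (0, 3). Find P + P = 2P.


Doubling: s = (3 x1^2 + a) / (2 y1)
s = (3*0^2 + 4) / (2*3) mod 5 = 4
x3 = s^2 - 2 x1 mod 5 = 4^2 - 2*0 = 1
y3 = s (x1 - x3) - y1 mod 5 = 4 * (0 - 1) - 3 = 3

2P = (1, 3)


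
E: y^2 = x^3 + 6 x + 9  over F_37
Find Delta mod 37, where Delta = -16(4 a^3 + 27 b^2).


4 a^3 + 27 b^2 = 4*6^3 + 27*9^2 = 864 + 2187 = 3051
Delta = -16 * (3051) = -48816
Delta mod 37 = 24

Delta = 24 (mod 37)


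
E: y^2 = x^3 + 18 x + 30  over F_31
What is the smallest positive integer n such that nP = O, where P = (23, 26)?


Compute successive multiples of P until we hit O:
  1P = (23, 26)
  2P = (23, 5)
  3P = O

ord(P) = 3


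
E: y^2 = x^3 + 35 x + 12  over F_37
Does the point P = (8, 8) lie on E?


Check whether y^2 = x^3 + 35 x + 12 (mod 37) for (x, y) = (8, 8).
LHS: y^2 = 8^2 mod 37 = 27
RHS: x^3 + 35 x + 12 = 8^3 + 35*8 + 12 mod 37 = 27
LHS = RHS

Yes, on the curve


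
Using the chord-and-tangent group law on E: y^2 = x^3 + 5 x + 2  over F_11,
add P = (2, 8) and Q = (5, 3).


P != Q, so use the chord formula.
s = (y2 - y1) / (x2 - x1) = (6) / (3) mod 11 = 2
x3 = s^2 - x1 - x2 mod 11 = 2^2 - 2 - 5 = 8
y3 = s (x1 - x3) - y1 mod 11 = 2 * (2 - 8) - 8 = 2

P + Q = (8, 2)


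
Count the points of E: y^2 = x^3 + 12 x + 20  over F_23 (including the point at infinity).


For each x in F_23, count y with y^2 = x^3 + 12 x + 20 mod 23:
  x = 2: RHS = 6, y in [11, 12]  -> 2 point(s)
  x = 6: RHS = 9, y in [3, 20]  -> 2 point(s)
  x = 9: RHS = 6, y in [11, 12]  -> 2 point(s)
  x = 10: RHS = 13, y in [6, 17]  -> 2 point(s)
  x = 12: RHS = 6, y in [11, 12]  -> 2 point(s)
  x = 13: RHS = 4, y in [2, 21]  -> 2 point(s)
  x = 17: RHS = 8, y in [10, 13]  -> 2 point(s)
  x = 19: RHS = 0, y in [0]  -> 1 point(s)
  x = 20: RHS = 3, y in [7, 16]  -> 2 point(s)
Affine points: 17. Add the point at infinity: total = 18.

#E(F_23) = 18


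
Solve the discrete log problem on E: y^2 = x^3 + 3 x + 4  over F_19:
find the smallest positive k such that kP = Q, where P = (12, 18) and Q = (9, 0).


Enumerate multiples of P until we hit Q = (9, 0):
  1P = (12, 18)
  2P = (15, 17)
  3P = (9, 0)
Match found at i = 3.

k = 3


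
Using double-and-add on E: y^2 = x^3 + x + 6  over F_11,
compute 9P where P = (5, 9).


k = 9 = 1001_2 (binary, LSB first: 1001)
Double-and-add from P = (5, 9):
  bit 0 = 1: acc = O + (5, 9) = (5, 9)
  bit 1 = 0: acc unchanged = (5, 9)
  bit 2 = 0: acc unchanged = (5, 9)
  bit 3 = 1: acc = (5, 9) + (8, 8) = (3, 5)

9P = (3, 5)


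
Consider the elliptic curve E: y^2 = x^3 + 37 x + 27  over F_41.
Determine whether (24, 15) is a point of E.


Check whether y^2 = x^3 + 37 x + 27 (mod 41) for (x, y) = (24, 15).
LHS: y^2 = 15^2 mod 41 = 20
RHS: x^3 + 37 x + 27 = 24^3 + 37*24 + 27 mod 41 = 20
LHS = RHS

Yes, on the curve


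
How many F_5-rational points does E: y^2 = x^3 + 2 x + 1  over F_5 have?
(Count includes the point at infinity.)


For each x in F_5, count y with y^2 = x^3 + 2 x + 1 mod 5:
  x = 0: RHS = 1, y in [1, 4]  -> 2 point(s)
  x = 1: RHS = 4, y in [2, 3]  -> 2 point(s)
  x = 3: RHS = 4, y in [2, 3]  -> 2 point(s)
Affine points: 6. Add the point at infinity: total = 7.

#E(F_5) = 7


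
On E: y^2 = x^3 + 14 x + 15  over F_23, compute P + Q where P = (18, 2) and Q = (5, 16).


P != Q, so use the chord formula.
s = (y2 - y1) / (x2 - x1) = (14) / (10) mod 23 = 6
x3 = s^2 - x1 - x2 mod 23 = 6^2 - 18 - 5 = 13
y3 = s (x1 - x3) - y1 mod 23 = 6 * (18 - 13) - 2 = 5

P + Q = (13, 5)


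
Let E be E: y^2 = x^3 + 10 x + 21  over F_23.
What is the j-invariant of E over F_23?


Delta = -16(4 a^3 + 27 b^2) mod 23 = 6
-1728 * (4 a)^3 = -1728 * (4*10)^3 mod 23 = 4
j = 4 * 6^(-1) mod 23 = 16

j = 16 (mod 23)


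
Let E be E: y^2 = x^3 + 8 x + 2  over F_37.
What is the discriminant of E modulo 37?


4 a^3 + 27 b^2 = 4*8^3 + 27*2^2 = 2048 + 108 = 2156
Delta = -16 * (2156) = -34496
Delta mod 37 = 25

Delta = 25 (mod 37)


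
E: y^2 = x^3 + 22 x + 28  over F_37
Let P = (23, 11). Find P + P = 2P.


Doubling: s = (3 x1^2 + a) / (2 y1)
s = (3*23^2 + 22) / (2*11) mod 37 = 21
x3 = s^2 - 2 x1 mod 37 = 21^2 - 2*23 = 25
y3 = s (x1 - x3) - y1 mod 37 = 21 * (23 - 25) - 11 = 21

2P = (25, 21)


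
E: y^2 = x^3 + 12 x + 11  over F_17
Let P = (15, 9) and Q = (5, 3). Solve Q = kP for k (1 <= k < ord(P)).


Enumerate multiples of P until we hit Q = (5, 3):
  1P = (15, 9)
  2P = (2, 14)
  3P = (9, 7)
  4P = (12, 9)
  5P = (7, 8)
  6P = (16, 10)
  7P = (4, 2)
  8P = (14, 4)
  9P = (13, 1)
  10P = (5, 14)
  11P = (10, 14)
  12P = (10, 3)
  13P = (5, 3)
Match found at i = 13.

k = 13


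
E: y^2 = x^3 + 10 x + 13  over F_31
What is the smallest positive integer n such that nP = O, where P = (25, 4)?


Compute successive multiples of P until we hit O:
  1P = (25, 4)
  2P = (30, 23)
  3P = (14, 13)
  4P = (27, 23)
  5P = (15, 29)
  6P = (5, 8)
  7P = (6, 17)
  8P = (10, 20)
  ... (continuing to 36P)
  36P = O

ord(P) = 36


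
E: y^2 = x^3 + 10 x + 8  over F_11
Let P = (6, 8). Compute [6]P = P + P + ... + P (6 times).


k = 6 = 110_2 (binary, LSB first: 011)
Double-and-add from P = (6, 8):
  bit 0 = 0: acc unchanged = O
  bit 1 = 1: acc = O + (2, 5) = (2, 5)
  bit 2 = 1: acc = (2, 5) + (7, 6) = (6, 3)

6P = (6, 3)


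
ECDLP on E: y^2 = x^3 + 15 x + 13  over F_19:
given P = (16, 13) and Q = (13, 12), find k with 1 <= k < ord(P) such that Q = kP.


Enumerate multiples of P until we hit Q = (13, 12):
  1P = (16, 13)
  2P = (4, 2)
  3P = (10, 2)
  4P = (18, 15)
  5P = (5, 17)
  6P = (3, 3)
  7P = (7, 10)
  8P = (13, 7)
  9P = (13, 12)
Match found at i = 9.

k = 9


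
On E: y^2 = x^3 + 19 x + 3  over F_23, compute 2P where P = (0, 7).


Doubling: s = (3 x1^2 + a) / (2 y1)
s = (3*0^2 + 19) / (2*7) mod 23 = 3
x3 = s^2 - 2 x1 mod 23 = 3^2 - 2*0 = 9
y3 = s (x1 - x3) - y1 mod 23 = 3 * (0 - 9) - 7 = 12

2P = (9, 12)


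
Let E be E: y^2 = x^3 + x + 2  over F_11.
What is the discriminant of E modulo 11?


4 a^3 + 27 b^2 = 4*1^3 + 27*2^2 = 4 + 108 = 112
Delta = -16 * (112) = -1792
Delta mod 11 = 1

Delta = 1 (mod 11)


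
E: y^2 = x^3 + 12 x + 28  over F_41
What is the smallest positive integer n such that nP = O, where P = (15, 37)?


Compute successive multiples of P until we hit O:
  1P = (15, 37)
  2P = (10, 0)
  3P = (15, 4)
  4P = O

ord(P) = 4


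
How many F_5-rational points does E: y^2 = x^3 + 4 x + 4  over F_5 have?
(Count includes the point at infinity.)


For each x in F_5, count y with y^2 = x^3 + 4 x + 4 mod 5:
  x = 0: RHS = 4, y in [2, 3]  -> 2 point(s)
  x = 1: RHS = 4, y in [2, 3]  -> 2 point(s)
  x = 2: RHS = 0, y in [0]  -> 1 point(s)
  x = 4: RHS = 4, y in [2, 3]  -> 2 point(s)
Affine points: 7. Add the point at infinity: total = 8.

#E(F_5) = 8


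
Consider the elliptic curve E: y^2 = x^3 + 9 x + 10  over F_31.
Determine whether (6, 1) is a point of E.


Check whether y^2 = x^3 + 9 x + 10 (mod 31) for (x, y) = (6, 1).
LHS: y^2 = 1^2 mod 31 = 1
RHS: x^3 + 9 x + 10 = 6^3 + 9*6 + 10 mod 31 = 1
LHS = RHS

Yes, on the curve


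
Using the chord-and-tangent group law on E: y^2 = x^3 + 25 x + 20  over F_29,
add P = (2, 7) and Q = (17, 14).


P != Q, so use the chord formula.
s = (y2 - y1) / (x2 - x1) = (7) / (15) mod 29 = 14
x3 = s^2 - x1 - x2 mod 29 = 14^2 - 2 - 17 = 3
y3 = s (x1 - x3) - y1 mod 29 = 14 * (2 - 3) - 7 = 8

P + Q = (3, 8)


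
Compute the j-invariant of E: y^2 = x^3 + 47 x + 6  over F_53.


Delta = -16(4 a^3 + 27 b^2) mod 53 = 21
-1728 * (4 a)^3 = -1728 * (4*47)^3 mod 53 = 30
j = 30 * 21^(-1) mod 53 = 9

j = 9 (mod 53)


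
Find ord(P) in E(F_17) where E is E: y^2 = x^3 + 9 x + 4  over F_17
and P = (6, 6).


Compute successive multiples of P until we hit O:
  1P = (6, 6)
  2P = (14, 1)
  3P = (12, 2)
  4P = (7, 6)
  5P = (4, 11)
  6P = (9, 10)
  7P = (0, 2)
  8P = (2, 8)
  ... (continuing to 19P)
  19P = O

ord(P) = 19


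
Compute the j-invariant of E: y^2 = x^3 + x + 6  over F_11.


Delta = -16(4 a^3 + 27 b^2) mod 11 = 4
-1728 * (4 a)^3 = -1728 * (4*1)^3 mod 11 = 2
j = 2 * 4^(-1) mod 11 = 6

j = 6 (mod 11)


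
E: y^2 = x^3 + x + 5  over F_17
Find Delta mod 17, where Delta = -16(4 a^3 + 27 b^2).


4 a^3 + 27 b^2 = 4*1^3 + 27*5^2 = 4 + 675 = 679
Delta = -16 * (679) = -10864
Delta mod 17 = 16

Delta = 16 (mod 17)


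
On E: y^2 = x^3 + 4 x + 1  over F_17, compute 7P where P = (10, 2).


k = 7 = 111_2 (binary, LSB first: 111)
Double-and-add from P = (10, 2):
  bit 0 = 1: acc = O + (10, 2) = (10, 2)
  bit 1 = 1: acc = (10, 2) + (10, 15) = O
  bit 2 = 1: acc = O + (10, 2) = (10, 2)

7P = (10, 2)


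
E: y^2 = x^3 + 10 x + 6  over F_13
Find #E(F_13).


For each x in F_13, count y with y^2 = x^3 + 10 x + 6 mod 13:
  x = 1: RHS = 4, y in [2, 11]  -> 2 point(s)
  x = 5: RHS = 12, y in [5, 8]  -> 2 point(s)
  x = 6: RHS = 9, y in [3, 10]  -> 2 point(s)
  x = 7: RHS = 3, y in [4, 9]  -> 2 point(s)
  x = 8: RHS = 0, y in [0]  -> 1 point(s)
  x = 10: RHS = 1, y in [1, 12]  -> 2 point(s)
  x = 11: RHS = 4, y in [2, 11]  -> 2 point(s)
Affine points: 13. Add the point at infinity: total = 14.

#E(F_13) = 14


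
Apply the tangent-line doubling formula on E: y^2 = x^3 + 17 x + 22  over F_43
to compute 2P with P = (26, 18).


Doubling: s = (3 x1^2 + a) / (2 y1)
s = (3*26^2 + 17) / (2*18) mod 43 = 15
x3 = s^2 - 2 x1 mod 43 = 15^2 - 2*26 = 1
y3 = s (x1 - x3) - y1 mod 43 = 15 * (26 - 1) - 18 = 13

2P = (1, 13)


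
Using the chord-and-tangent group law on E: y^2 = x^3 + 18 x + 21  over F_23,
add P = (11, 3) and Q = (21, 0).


P != Q, so use the chord formula.
s = (y2 - y1) / (x2 - x1) = (20) / (10) mod 23 = 2
x3 = s^2 - x1 - x2 mod 23 = 2^2 - 11 - 21 = 18
y3 = s (x1 - x3) - y1 mod 23 = 2 * (11 - 18) - 3 = 6

P + Q = (18, 6)


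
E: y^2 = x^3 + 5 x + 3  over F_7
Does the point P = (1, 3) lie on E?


Check whether y^2 = x^3 + 5 x + 3 (mod 7) for (x, y) = (1, 3).
LHS: y^2 = 3^2 mod 7 = 2
RHS: x^3 + 5 x + 3 = 1^3 + 5*1 + 3 mod 7 = 2
LHS = RHS

Yes, on the curve


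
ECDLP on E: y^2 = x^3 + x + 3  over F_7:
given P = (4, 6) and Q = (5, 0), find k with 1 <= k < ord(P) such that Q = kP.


Enumerate multiples of P until we hit Q = (5, 0):
  1P = (4, 6)
  2P = (6, 1)
  3P = (5, 0)
Match found at i = 3.

k = 3


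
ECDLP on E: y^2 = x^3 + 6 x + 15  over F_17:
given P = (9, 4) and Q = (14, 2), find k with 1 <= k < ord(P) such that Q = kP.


Enumerate multiples of P until we hit Q = (14, 2):
  1P = (9, 4)
  2P = (7, 3)
  3P = (14, 2)
Match found at i = 3.

k = 3


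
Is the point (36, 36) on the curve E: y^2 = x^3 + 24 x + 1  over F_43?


Check whether y^2 = x^3 + 24 x + 1 (mod 43) for (x, y) = (36, 36).
LHS: y^2 = 36^2 mod 43 = 6
RHS: x^3 + 24 x + 1 = 36^3 + 24*36 + 1 mod 43 = 6
LHS = RHS

Yes, on the curve


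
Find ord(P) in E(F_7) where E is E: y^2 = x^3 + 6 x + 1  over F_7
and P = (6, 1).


Compute successive multiples of P until we hit O:
  1P = (6, 1)
  2P = (3, 2)
  3P = (2, 0)
  4P = (3, 5)
  5P = (6, 6)
  6P = O

ord(P) = 6


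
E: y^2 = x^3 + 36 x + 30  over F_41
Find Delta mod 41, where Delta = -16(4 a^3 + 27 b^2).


4 a^3 + 27 b^2 = 4*36^3 + 27*30^2 = 186624 + 24300 = 210924
Delta = -16 * (210924) = -3374784
Delta mod 41 = 8

Delta = 8 (mod 41)


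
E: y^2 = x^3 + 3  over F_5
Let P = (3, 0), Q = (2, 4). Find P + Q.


P != Q, so use the chord formula.
s = (y2 - y1) / (x2 - x1) = (4) / (4) mod 5 = 1
x3 = s^2 - x1 - x2 mod 5 = 1^2 - 3 - 2 = 1
y3 = s (x1 - x3) - y1 mod 5 = 1 * (3 - 1) - 0 = 2

P + Q = (1, 2)


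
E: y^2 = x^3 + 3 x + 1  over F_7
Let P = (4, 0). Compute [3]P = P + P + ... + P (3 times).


k = 3 = 11_2 (binary, LSB first: 11)
Double-and-add from P = (4, 0):
  bit 0 = 1: acc = O + (4, 0) = (4, 0)
  bit 1 = 1: acc = (4, 0) + O = (4, 0)

3P = (4, 0)


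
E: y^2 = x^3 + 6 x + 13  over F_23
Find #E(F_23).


For each x in F_23, count y with y^2 = x^3 + 6 x + 13 mod 23:
  x = 0: RHS = 13, y in [6, 17]  -> 2 point(s)
  x = 3: RHS = 12, y in [9, 14]  -> 2 point(s)
  x = 4: RHS = 9, y in [3, 20]  -> 2 point(s)
  x = 6: RHS = 12, y in [9, 14]  -> 2 point(s)
  x = 14: RHS = 12, y in [9, 14]  -> 2 point(s)
  x = 21: RHS = 16, y in [4, 19]  -> 2 point(s)
  x = 22: RHS = 6, y in [11, 12]  -> 2 point(s)
Affine points: 14. Add the point at infinity: total = 15.

#E(F_23) = 15


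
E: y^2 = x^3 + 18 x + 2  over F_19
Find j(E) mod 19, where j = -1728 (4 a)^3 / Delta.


Delta = -16(4 a^3 + 27 b^2) mod 19 = 8
-1728 * (4 a)^3 = -1728 * (4*18)^3 mod 19 = 12
j = 12 * 8^(-1) mod 19 = 11

j = 11 (mod 19)


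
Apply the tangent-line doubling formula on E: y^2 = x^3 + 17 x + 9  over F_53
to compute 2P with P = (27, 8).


Doubling: s = (3 x1^2 + a) / (2 y1)
s = (3*27^2 + 17) / (2*8) mod 53 = 45
x3 = s^2 - 2 x1 mod 53 = 45^2 - 2*27 = 10
y3 = s (x1 - x3) - y1 mod 53 = 45 * (27 - 10) - 8 = 15

2P = (10, 15)


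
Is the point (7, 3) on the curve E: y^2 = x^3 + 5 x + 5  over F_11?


Check whether y^2 = x^3 + 5 x + 5 (mod 11) for (x, y) = (7, 3).
LHS: y^2 = 3^2 mod 11 = 9
RHS: x^3 + 5 x + 5 = 7^3 + 5*7 + 5 mod 11 = 9
LHS = RHS

Yes, on the curve


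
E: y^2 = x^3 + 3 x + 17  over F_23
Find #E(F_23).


For each x in F_23, count y with y^2 = x^3 + 3 x + 17 mod 23:
  x = 2: RHS = 8, y in [10, 13]  -> 2 point(s)
  x = 4: RHS = 1, y in [1, 22]  -> 2 point(s)
  x = 7: RHS = 13, y in [6, 17]  -> 2 point(s)
  x = 8: RHS = 1, y in [1, 22]  -> 2 point(s)
  x = 10: RHS = 12, y in [9, 14]  -> 2 point(s)
  x = 11: RHS = 1, y in [1, 22]  -> 2 point(s)
  x = 17: RHS = 13, y in [6, 17]  -> 2 point(s)
  x = 20: RHS = 4, y in [2, 21]  -> 2 point(s)
  x = 21: RHS = 3, y in [7, 16]  -> 2 point(s)
  x = 22: RHS = 13, y in [6, 17]  -> 2 point(s)
Affine points: 20. Add the point at infinity: total = 21.

#E(F_23) = 21


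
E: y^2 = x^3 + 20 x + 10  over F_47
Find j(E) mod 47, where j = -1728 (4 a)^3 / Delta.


Delta = -16(4 a^3 + 27 b^2) mod 47 = 11
-1728 * (4 a)^3 = -1728 * (4*20)^3 mod 47 = 37
j = 37 * 11^(-1) mod 47 = 29

j = 29 (mod 47)


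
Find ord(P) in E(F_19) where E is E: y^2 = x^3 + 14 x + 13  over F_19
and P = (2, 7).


Compute successive multiples of P until we hit O:
  1P = (2, 7)
  2P = (1, 3)
  3P = (13, 6)
  4P = (15, 8)
  5P = (11, 4)
  6P = (4, 0)
  7P = (11, 15)
  8P = (15, 11)
  ... (continuing to 12P)
  12P = O

ord(P) = 12


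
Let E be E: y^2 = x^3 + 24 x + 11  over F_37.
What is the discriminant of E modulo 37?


4 a^3 + 27 b^2 = 4*24^3 + 27*11^2 = 55296 + 3267 = 58563
Delta = -16 * (58563) = -937008
Delta mod 37 = 17

Delta = 17 (mod 37)


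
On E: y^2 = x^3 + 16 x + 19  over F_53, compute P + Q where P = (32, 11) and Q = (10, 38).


P != Q, so use the chord formula.
s = (y2 - y1) / (x2 - x1) = (27) / (31) mod 53 = 6
x3 = s^2 - x1 - x2 mod 53 = 6^2 - 32 - 10 = 47
y3 = s (x1 - x3) - y1 mod 53 = 6 * (32 - 47) - 11 = 5

P + Q = (47, 5)


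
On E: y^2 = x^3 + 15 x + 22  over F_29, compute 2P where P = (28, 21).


Doubling: s = (3 x1^2 + a) / (2 y1)
s = (3*28^2 + 15) / (2*21) mod 29 = 17
x3 = s^2 - 2 x1 mod 29 = 17^2 - 2*28 = 1
y3 = s (x1 - x3) - y1 mod 29 = 17 * (28 - 1) - 21 = 3

2P = (1, 3)


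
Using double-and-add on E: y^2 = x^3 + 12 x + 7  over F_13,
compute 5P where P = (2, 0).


k = 5 = 101_2 (binary, LSB first: 101)
Double-and-add from P = (2, 0):
  bit 0 = 1: acc = O + (2, 0) = (2, 0)
  bit 1 = 0: acc unchanged = (2, 0)
  bit 2 = 1: acc = (2, 0) + O = (2, 0)

5P = (2, 0)


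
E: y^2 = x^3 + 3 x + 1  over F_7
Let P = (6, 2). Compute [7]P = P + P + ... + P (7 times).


k = 7 = 111_2 (binary, LSB first: 111)
Double-and-add from P = (6, 2):
  bit 0 = 1: acc = O + (6, 2) = (6, 2)
  bit 1 = 1: acc = (6, 2) + (6, 5) = O
  bit 2 = 1: acc = O + (6, 2) = (6, 2)

7P = (6, 2)


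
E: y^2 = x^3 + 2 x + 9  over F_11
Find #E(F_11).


For each x in F_11, count y with y^2 = x^3 + 2 x + 9 mod 11:
  x = 0: RHS = 9, y in [3, 8]  -> 2 point(s)
  x = 1: RHS = 1, y in [1, 10]  -> 2 point(s)
  x = 3: RHS = 9, y in [3, 8]  -> 2 point(s)
  x = 4: RHS = 4, y in [2, 9]  -> 2 point(s)
  x = 5: RHS = 1, y in [1, 10]  -> 2 point(s)
  x = 7: RHS = 3, y in [5, 6]  -> 2 point(s)
  x = 8: RHS = 9, y in [3, 8]  -> 2 point(s)
Affine points: 14. Add the point at infinity: total = 15.

#E(F_11) = 15


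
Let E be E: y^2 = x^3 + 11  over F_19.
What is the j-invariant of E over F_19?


Delta = -16(4 a^3 + 27 b^2) mod 19 = 16
-1728 * (4 a)^3 = -1728 * (4*0)^3 mod 19 = 0
j = 0 * 16^(-1) mod 19 = 0

j = 0 (mod 19)


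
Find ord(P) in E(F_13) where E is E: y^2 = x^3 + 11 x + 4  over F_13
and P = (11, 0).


Compute successive multiples of P until we hit O:
  1P = (11, 0)
  2P = O

ord(P) = 2


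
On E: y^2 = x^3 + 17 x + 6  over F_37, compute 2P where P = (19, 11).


Doubling: s = (3 x1^2 + a) / (2 y1)
s = (3*19^2 + 17) / (2*11) mod 37 = 13
x3 = s^2 - 2 x1 mod 37 = 13^2 - 2*19 = 20
y3 = s (x1 - x3) - y1 mod 37 = 13 * (19 - 20) - 11 = 13

2P = (20, 13)


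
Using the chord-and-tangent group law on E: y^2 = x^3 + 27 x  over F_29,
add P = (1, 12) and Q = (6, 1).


P != Q, so use the chord formula.
s = (y2 - y1) / (x2 - x1) = (18) / (5) mod 29 = 21
x3 = s^2 - x1 - x2 mod 29 = 21^2 - 1 - 6 = 28
y3 = s (x1 - x3) - y1 mod 29 = 21 * (1 - 28) - 12 = 1

P + Q = (28, 1)


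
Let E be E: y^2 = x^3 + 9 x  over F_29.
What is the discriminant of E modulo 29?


4 a^3 + 27 b^2 = 4*9^3 + 27*0^2 = 2916 + 0 = 2916
Delta = -16 * (2916) = -46656
Delta mod 29 = 5

Delta = 5 (mod 29)


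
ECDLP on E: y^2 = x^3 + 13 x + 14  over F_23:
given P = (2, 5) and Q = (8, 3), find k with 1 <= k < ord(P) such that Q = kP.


Enumerate multiples of P until we hit Q = (8, 3):
  1P = (2, 5)
  2P = (8, 3)
Match found at i = 2.

k = 2


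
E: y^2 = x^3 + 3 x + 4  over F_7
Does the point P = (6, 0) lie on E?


Check whether y^2 = x^3 + 3 x + 4 (mod 7) for (x, y) = (6, 0).
LHS: y^2 = 0^2 mod 7 = 0
RHS: x^3 + 3 x + 4 = 6^3 + 3*6 + 4 mod 7 = 0
LHS = RHS

Yes, on the curve


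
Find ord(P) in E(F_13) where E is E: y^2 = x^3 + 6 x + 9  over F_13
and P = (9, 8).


Compute successive multiples of P until we hit O:
  1P = (9, 8)
  2P = (7, 2)
  3P = (6, 1)
  4P = (2, 4)
  5P = (1, 4)
  6P = (0, 3)
  7P = (8, 7)
  8P = (10, 4)
  ... (continuing to 17P)
  17P = O

ord(P) = 17


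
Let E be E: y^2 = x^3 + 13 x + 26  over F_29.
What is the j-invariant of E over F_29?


Delta = -16(4 a^3 + 27 b^2) mod 29 = 11
-1728 * (4 a)^3 = -1728 * (4*13)^3 mod 29 = 18
j = 18 * 11^(-1) mod 29 = 28

j = 28 (mod 29)


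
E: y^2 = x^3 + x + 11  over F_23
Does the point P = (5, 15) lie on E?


Check whether y^2 = x^3 + 1 x + 11 (mod 23) for (x, y) = (5, 15).
LHS: y^2 = 15^2 mod 23 = 18
RHS: x^3 + 1 x + 11 = 5^3 + 1*5 + 11 mod 23 = 3
LHS != RHS

No, not on the curve


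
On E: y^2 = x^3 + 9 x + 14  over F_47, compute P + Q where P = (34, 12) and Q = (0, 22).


P != Q, so use the chord formula.
s = (y2 - y1) / (x2 - x1) = (10) / (13) mod 47 = 8
x3 = s^2 - x1 - x2 mod 47 = 8^2 - 34 - 0 = 30
y3 = s (x1 - x3) - y1 mod 47 = 8 * (34 - 30) - 12 = 20

P + Q = (30, 20)


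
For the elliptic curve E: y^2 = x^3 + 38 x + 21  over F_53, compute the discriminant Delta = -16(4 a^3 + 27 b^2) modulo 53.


4 a^3 + 27 b^2 = 4*38^3 + 27*21^2 = 219488 + 11907 = 231395
Delta = -16 * (231395) = -3702320
Delta mod 53 = 48

Delta = 48 (mod 53)


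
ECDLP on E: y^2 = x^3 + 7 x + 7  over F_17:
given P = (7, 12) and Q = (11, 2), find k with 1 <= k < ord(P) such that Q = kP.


Enumerate multiples of P until we hit Q = (11, 2):
  1P = (7, 12)
  2P = (11, 2)
Match found at i = 2.

k = 2


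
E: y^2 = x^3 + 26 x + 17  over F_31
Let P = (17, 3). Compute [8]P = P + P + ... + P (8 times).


k = 8 = 1000_2 (binary, LSB first: 0001)
Double-and-add from P = (17, 3):
  bit 0 = 0: acc unchanged = O
  bit 1 = 0: acc unchanged = O
  bit 2 = 0: acc unchanged = O
  bit 3 = 1: acc = O + (23, 17) = (23, 17)

8P = (23, 17)


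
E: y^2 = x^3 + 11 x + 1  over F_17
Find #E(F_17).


For each x in F_17, count y with y^2 = x^3 + 11 x + 1 mod 17:
  x = 0: RHS = 1, y in [1, 16]  -> 2 point(s)
  x = 1: RHS = 13, y in [8, 9]  -> 2 point(s)
  x = 7: RHS = 13, y in [8, 9]  -> 2 point(s)
  x = 9: RHS = 13, y in [8, 9]  -> 2 point(s)
  x = 11: RHS = 8, y in [5, 12]  -> 2 point(s)
  x = 12: RHS = 8, y in [5, 12]  -> 2 point(s)
  x = 14: RHS = 9, y in [3, 14]  -> 2 point(s)
Affine points: 14. Add the point at infinity: total = 15.

#E(F_17) = 15


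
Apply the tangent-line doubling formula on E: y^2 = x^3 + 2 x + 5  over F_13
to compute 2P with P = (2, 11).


Doubling: s = (3 x1^2 + a) / (2 y1)
s = (3*2^2 + 2) / (2*11) mod 13 = 3
x3 = s^2 - 2 x1 mod 13 = 3^2 - 2*2 = 5
y3 = s (x1 - x3) - y1 mod 13 = 3 * (2 - 5) - 11 = 6

2P = (5, 6)


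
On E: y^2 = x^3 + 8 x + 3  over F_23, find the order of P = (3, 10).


Compute successive multiples of P until we hit O:
  1P = (3, 10)
  2P = (10, 18)
  3P = (16, 8)
  4P = (16, 15)
  5P = (10, 5)
  6P = (3, 13)
  7P = O

ord(P) = 7


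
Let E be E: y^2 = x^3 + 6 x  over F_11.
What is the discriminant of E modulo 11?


4 a^3 + 27 b^2 = 4*6^3 + 27*0^2 = 864 + 0 = 864
Delta = -16 * (864) = -13824
Delta mod 11 = 3

Delta = 3 (mod 11)


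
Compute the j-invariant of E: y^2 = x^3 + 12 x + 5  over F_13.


Delta = -16(4 a^3 + 27 b^2) mod 13 = 2
-1728 * (4 a)^3 = -1728 * (4*12)^3 mod 13 = 1
j = 1 * 2^(-1) mod 13 = 7

j = 7 (mod 13)


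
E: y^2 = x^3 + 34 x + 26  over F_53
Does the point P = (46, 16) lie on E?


Check whether y^2 = x^3 + 34 x + 26 (mod 53) for (x, y) = (46, 16).
LHS: y^2 = 16^2 mod 53 = 44
RHS: x^3 + 34 x + 26 = 46^3 + 34*46 + 26 mod 53 = 28
LHS != RHS

No, not on the curve


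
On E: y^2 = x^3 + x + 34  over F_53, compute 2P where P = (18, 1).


Doubling: s = (3 x1^2 + a) / (2 y1)
s = (3*18^2 + 1) / (2*1) mod 53 = 36
x3 = s^2 - 2 x1 mod 53 = 36^2 - 2*18 = 41
y3 = s (x1 - x3) - y1 mod 53 = 36 * (18 - 41) - 1 = 19

2P = (41, 19)


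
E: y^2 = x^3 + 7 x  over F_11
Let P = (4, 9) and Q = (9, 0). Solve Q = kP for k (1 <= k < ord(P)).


Enumerate multiples of P until we hit Q = (9, 0):
  1P = (4, 9)
  2P = (3, 2)
  3P = (9, 0)
Match found at i = 3.

k = 3


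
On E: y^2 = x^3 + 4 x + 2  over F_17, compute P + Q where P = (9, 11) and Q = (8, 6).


P != Q, so use the chord formula.
s = (y2 - y1) / (x2 - x1) = (12) / (16) mod 17 = 5
x3 = s^2 - x1 - x2 mod 17 = 5^2 - 9 - 8 = 8
y3 = s (x1 - x3) - y1 mod 17 = 5 * (9 - 8) - 11 = 11

P + Q = (8, 11)


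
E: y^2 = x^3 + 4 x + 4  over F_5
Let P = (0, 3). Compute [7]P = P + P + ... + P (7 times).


k = 7 = 111_2 (binary, LSB first: 111)
Double-and-add from P = (0, 3):
  bit 0 = 1: acc = O + (0, 3) = (0, 3)
  bit 1 = 1: acc = (0, 3) + (1, 3) = (4, 2)
  bit 2 = 1: acc = (4, 2) + (2, 0) = (0, 2)

7P = (0, 2)


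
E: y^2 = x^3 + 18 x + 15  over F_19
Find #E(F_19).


For each x in F_19, count y with y^2 = x^3 + 18 x + 15 mod 19:
  x = 3: RHS = 1, y in [1, 18]  -> 2 point(s)
  x = 6: RHS = 16, y in [4, 15]  -> 2 point(s)
  x = 7: RHS = 9, y in [3, 16]  -> 2 point(s)
  x = 8: RHS = 6, y in [5, 14]  -> 2 point(s)
  x = 10: RHS = 17, y in [6, 13]  -> 2 point(s)
  x = 11: RHS = 5, y in [9, 10]  -> 2 point(s)
  x = 14: RHS = 9, y in [3, 16]  -> 2 point(s)
  x = 17: RHS = 9, y in [3, 16]  -> 2 point(s)
Affine points: 16. Add the point at infinity: total = 17.

#E(F_19) = 17


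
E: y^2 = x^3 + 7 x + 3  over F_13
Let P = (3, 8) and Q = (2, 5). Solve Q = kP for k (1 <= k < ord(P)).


Enumerate multiples of P until we hit Q = (2, 5):
  1P = (3, 8)
  2P = (4, 11)
  3P = (2, 8)
  4P = (8, 5)
  5P = (6, 12)
  6P = (0, 9)
  7P = (0, 4)
  8P = (6, 1)
  9P = (8, 8)
  10P = (2, 5)
Match found at i = 10.

k = 10


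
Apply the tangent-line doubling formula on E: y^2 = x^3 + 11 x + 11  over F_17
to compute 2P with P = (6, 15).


Doubling: s = (3 x1^2 + a) / (2 y1)
s = (3*6^2 + 11) / (2*15) mod 17 = 0
x3 = s^2 - 2 x1 mod 17 = 0^2 - 2*6 = 5
y3 = s (x1 - x3) - y1 mod 17 = 0 * (6 - 5) - 15 = 2

2P = (5, 2)


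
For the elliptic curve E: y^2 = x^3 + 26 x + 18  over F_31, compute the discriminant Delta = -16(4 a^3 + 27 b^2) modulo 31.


4 a^3 + 27 b^2 = 4*26^3 + 27*18^2 = 70304 + 8748 = 79052
Delta = -16 * (79052) = -1264832
Delta mod 31 = 30

Delta = 30 (mod 31)


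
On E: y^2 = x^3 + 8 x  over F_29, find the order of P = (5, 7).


Compute successive multiples of P until we hit O:
  1P = (5, 7)
  2P = (25, 7)
  3P = (28, 22)
  4P = (24, 26)
  5P = (1, 26)
  6P = (22, 23)
  7P = (7, 15)
  8P = (4, 26)
  ... (continuing to 17P)
  17P = O

ord(P) = 17


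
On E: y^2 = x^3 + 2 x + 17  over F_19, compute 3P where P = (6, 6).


k = 3 = 11_2 (binary, LSB first: 11)
Double-and-add from P = (6, 6):
  bit 0 = 1: acc = O + (6, 6) = (6, 6)
  bit 1 = 1: acc = (6, 6) + (5, 0) = (6, 13)

3P = (6, 13)


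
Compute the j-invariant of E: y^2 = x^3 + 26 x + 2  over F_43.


Delta = -16(4 a^3 + 27 b^2) mod 43 = 8
-1728 * (4 a)^3 = -1728 * (4*26)^3 mod 43 = 42
j = 42 * 8^(-1) mod 43 = 16

j = 16 (mod 43)


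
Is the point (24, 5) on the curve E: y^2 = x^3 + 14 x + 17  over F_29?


Check whether y^2 = x^3 + 14 x + 17 (mod 29) for (x, y) = (24, 5).
LHS: y^2 = 5^2 mod 29 = 25
RHS: x^3 + 14 x + 17 = 24^3 + 14*24 + 17 mod 29 = 25
LHS = RHS

Yes, on the curve


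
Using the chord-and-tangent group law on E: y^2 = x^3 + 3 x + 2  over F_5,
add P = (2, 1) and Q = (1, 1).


P != Q, so use the chord formula.
s = (y2 - y1) / (x2 - x1) = (0) / (4) mod 5 = 0
x3 = s^2 - x1 - x2 mod 5 = 0^2 - 2 - 1 = 2
y3 = s (x1 - x3) - y1 mod 5 = 0 * (2 - 2) - 1 = 4

P + Q = (2, 4)


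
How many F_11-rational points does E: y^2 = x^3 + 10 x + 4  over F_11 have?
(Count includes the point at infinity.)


For each x in F_11, count y with y^2 = x^3 + 10 x + 4 mod 11:
  x = 0: RHS = 4, y in [2, 9]  -> 2 point(s)
  x = 1: RHS = 4, y in [2, 9]  -> 2 point(s)
  x = 4: RHS = 9, y in [3, 8]  -> 2 point(s)
  x = 5: RHS = 3, y in [5, 6]  -> 2 point(s)
  x = 6: RHS = 5, y in [4, 7]  -> 2 point(s)
  x = 9: RHS = 9, y in [3, 8]  -> 2 point(s)
  x = 10: RHS = 4, y in [2, 9]  -> 2 point(s)
Affine points: 14. Add the point at infinity: total = 15.

#E(F_11) = 15


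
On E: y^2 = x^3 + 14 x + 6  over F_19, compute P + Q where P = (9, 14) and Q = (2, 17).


P != Q, so use the chord formula.
s = (y2 - y1) / (x2 - x1) = (3) / (12) mod 19 = 5
x3 = s^2 - x1 - x2 mod 19 = 5^2 - 9 - 2 = 14
y3 = s (x1 - x3) - y1 mod 19 = 5 * (9 - 14) - 14 = 18

P + Q = (14, 18)


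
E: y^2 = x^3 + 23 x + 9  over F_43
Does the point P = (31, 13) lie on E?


Check whether y^2 = x^3 + 23 x + 9 (mod 43) for (x, y) = (31, 13).
LHS: y^2 = 13^2 mod 43 = 40
RHS: x^3 + 23 x + 9 = 31^3 + 23*31 + 9 mod 43 = 26
LHS != RHS

No, not on the curve


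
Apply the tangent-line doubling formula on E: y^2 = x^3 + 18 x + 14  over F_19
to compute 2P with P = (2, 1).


Doubling: s = (3 x1^2 + a) / (2 y1)
s = (3*2^2 + 18) / (2*1) mod 19 = 15
x3 = s^2 - 2 x1 mod 19 = 15^2 - 2*2 = 12
y3 = s (x1 - x3) - y1 mod 19 = 15 * (2 - 12) - 1 = 1

2P = (12, 1)


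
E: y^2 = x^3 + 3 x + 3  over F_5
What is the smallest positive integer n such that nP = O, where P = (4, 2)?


Compute successive multiples of P until we hit O:
  1P = (4, 2)
  2P = (3, 2)
  3P = (3, 3)
  4P = (4, 3)
  5P = O

ord(P) = 5


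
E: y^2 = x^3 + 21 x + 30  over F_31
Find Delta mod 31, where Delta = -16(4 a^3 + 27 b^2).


4 a^3 + 27 b^2 = 4*21^3 + 27*30^2 = 37044 + 24300 = 61344
Delta = -16 * (61344) = -981504
Delta mod 31 = 18

Delta = 18 (mod 31)


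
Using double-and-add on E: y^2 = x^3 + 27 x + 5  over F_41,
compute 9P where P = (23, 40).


k = 9 = 1001_2 (binary, LSB first: 1001)
Double-and-add from P = (23, 40):
  bit 0 = 1: acc = O + (23, 40) = (23, 40)
  bit 1 = 0: acc unchanged = (23, 40)
  bit 2 = 0: acc unchanged = (23, 40)
  bit 3 = 1: acc = (23, 40) + (1, 19) = (8, 6)

9P = (8, 6)


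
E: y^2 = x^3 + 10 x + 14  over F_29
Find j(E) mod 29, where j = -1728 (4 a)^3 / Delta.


Delta = -16(4 a^3 + 27 b^2) mod 29 = 11
-1728 * (4 a)^3 = -1728 * (4*10)^3 mod 29 = 22
j = 22 * 11^(-1) mod 29 = 2

j = 2 (mod 29)


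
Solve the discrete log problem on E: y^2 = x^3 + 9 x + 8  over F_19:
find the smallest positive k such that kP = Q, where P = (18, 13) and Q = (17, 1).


Enumerate multiples of P until we hit Q = (17, 1):
  1P = (18, 13)
  2P = (3, 10)
  3P = (14, 3)
  4P = (17, 18)
  5P = (9, 18)
  6P = (16, 7)
  7P = (13, 2)
  8P = (5, 8)
  9P = (12, 1)
  10P = (12, 18)
  11P = (5, 11)
  12P = (13, 17)
  13P = (16, 12)
  14P = (9, 1)
  15P = (17, 1)
Match found at i = 15.

k = 15


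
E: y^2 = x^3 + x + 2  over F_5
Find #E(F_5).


For each x in F_5, count y with y^2 = x^3 + 1 x + 2 mod 5:
  x = 1: RHS = 4, y in [2, 3]  -> 2 point(s)
  x = 4: RHS = 0, y in [0]  -> 1 point(s)
Affine points: 3. Add the point at infinity: total = 4.

#E(F_5) = 4


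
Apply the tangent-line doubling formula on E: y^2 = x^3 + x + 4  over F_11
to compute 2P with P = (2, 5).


Doubling: s = (3 x1^2 + a) / (2 y1)
s = (3*2^2 + 1) / (2*5) mod 11 = 9
x3 = s^2 - 2 x1 mod 11 = 9^2 - 2*2 = 0
y3 = s (x1 - x3) - y1 mod 11 = 9 * (2 - 0) - 5 = 2

2P = (0, 2)


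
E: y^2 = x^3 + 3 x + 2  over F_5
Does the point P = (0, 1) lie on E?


Check whether y^2 = x^3 + 3 x + 2 (mod 5) for (x, y) = (0, 1).
LHS: y^2 = 1^2 mod 5 = 1
RHS: x^3 + 3 x + 2 = 0^3 + 3*0 + 2 mod 5 = 2
LHS != RHS

No, not on the curve


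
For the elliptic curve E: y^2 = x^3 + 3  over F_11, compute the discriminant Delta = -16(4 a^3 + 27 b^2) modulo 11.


4 a^3 + 27 b^2 = 4*0^3 + 27*3^2 = 0 + 243 = 243
Delta = -16 * (243) = -3888
Delta mod 11 = 6

Delta = 6 (mod 11)


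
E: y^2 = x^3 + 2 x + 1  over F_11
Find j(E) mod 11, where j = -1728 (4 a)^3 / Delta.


Delta = -16(4 a^3 + 27 b^2) mod 11 = 2
-1728 * (4 a)^3 = -1728 * (4*2)^3 mod 11 = 5
j = 5 * 2^(-1) mod 11 = 8

j = 8 (mod 11)


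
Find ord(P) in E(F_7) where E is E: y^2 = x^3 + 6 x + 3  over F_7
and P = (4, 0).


Compute successive multiples of P until we hit O:
  1P = (4, 0)
  2P = O

ord(P) = 2


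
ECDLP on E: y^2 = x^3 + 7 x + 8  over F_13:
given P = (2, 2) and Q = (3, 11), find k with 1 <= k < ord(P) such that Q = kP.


Enumerate multiples of P until we hit Q = (3, 11):
  1P = (2, 2)
  2P = (8, 2)
  3P = (3, 11)
Match found at i = 3.

k = 3


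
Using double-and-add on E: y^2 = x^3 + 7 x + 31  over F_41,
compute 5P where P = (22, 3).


k = 5 = 101_2 (binary, LSB first: 101)
Double-and-add from P = (22, 3):
  bit 0 = 1: acc = O + (22, 3) = (22, 3)
  bit 1 = 0: acc unchanged = (22, 3)
  bit 2 = 1: acc = (22, 3) + (6, 24) = (12, 30)

5P = (12, 30)


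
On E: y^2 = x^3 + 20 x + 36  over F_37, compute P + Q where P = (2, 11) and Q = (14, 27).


P != Q, so use the chord formula.
s = (y2 - y1) / (x2 - x1) = (16) / (12) mod 37 = 26
x3 = s^2 - x1 - x2 mod 37 = 26^2 - 2 - 14 = 31
y3 = s (x1 - x3) - y1 mod 37 = 26 * (2 - 31) - 11 = 12

P + Q = (31, 12)


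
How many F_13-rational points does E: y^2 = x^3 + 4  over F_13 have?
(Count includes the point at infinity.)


For each x in F_13, count y with y^2 = x^3 + 0 x + 4 mod 13:
  x = 0: RHS = 4, y in [2, 11]  -> 2 point(s)
  x = 2: RHS = 12, y in [5, 8]  -> 2 point(s)
  x = 4: RHS = 3, y in [4, 9]  -> 2 point(s)
  x = 5: RHS = 12, y in [5, 8]  -> 2 point(s)
  x = 6: RHS = 12, y in [5, 8]  -> 2 point(s)
  x = 7: RHS = 9, y in [3, 10]  -> 2 point(s)
  x = 8: RHS = 9, y in [3, 10]  -> 2 point(s)
  x = 10: RHS = 3, y in [4, 9]  -> 2 point(s)
  x = 11: RHS = 9, y in [3, 10]  -> 2 point(s)
  x = 12: RHS = 3, y in [4, 9]  -> 2 point(s)
Affine points: 20. Add the point at infinity: total = 21.

#E(F_13) = 21


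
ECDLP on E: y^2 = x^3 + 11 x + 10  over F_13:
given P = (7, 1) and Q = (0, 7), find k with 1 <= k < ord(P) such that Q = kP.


Enumerate multiples of P until we hit Q = (0, 7):
  1P = (7, 1)
  2P = (0, 6)
  3P = (2, 1)
  4P = (4, 12)
  5P = (1, 3)
  6P = (8, 8)
  7P = (8, 5)
  8P = (1, 10)
  9P = (4, 1)
  10P = (2, 12)
  11P = (0, 7)
Match found at i = 11.

k = 11


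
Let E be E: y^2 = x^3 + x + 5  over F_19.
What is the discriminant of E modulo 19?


4 a^3 + 27 b^2 = 4*1^3 + 27*5^2 = 4 + 675 = 679
Delta = -16 * (679) = -10864
Delta mod 19 = 4

Delta = 4 (mod 19)


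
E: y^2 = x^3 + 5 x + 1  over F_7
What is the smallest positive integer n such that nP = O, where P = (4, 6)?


Compute successive multiples of P until we hit O:
  1P = (4, 6)
  2P = (3, 6)
  3P = (0, 1)
  4P = (5, 5)
  5P = (6, 3)
  6P = (1, 0)
  7P = (6, 4)
  8P = (5, 2)
  ... (continuing to 12P)
  12P = O

ord(P) = 12


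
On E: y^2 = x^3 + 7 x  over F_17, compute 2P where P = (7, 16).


Doubling: s = (3 x1^2 + a) / (2 y1)
s = (3*7^2 + 7) / (2*16) mod 17 = 8
x3 = s^2 - 2 x1 mod 17 = 8^2 - 2*7 = 16
y3 = s (x1 - x3) - y1 mod 17 = 8 * (7 - 16) - 16 = 14

2P = (16, 14)


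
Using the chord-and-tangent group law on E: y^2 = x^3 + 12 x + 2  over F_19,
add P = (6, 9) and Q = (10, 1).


P != Q, so use the chord formula.
s = (y2 - y1) / (x2 - x1) = (11) / (4) mod 19 = 17
x3 = s^2 - x1 - x2 mod 19 = 17^2 - 6 - 10 = 7
y3 = s (x1 - x3) - y1 mod 19 = 17 * (6 - 7) - 9 = 12

P + Q = (7, 12)


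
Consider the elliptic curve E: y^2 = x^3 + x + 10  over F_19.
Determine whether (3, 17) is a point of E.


Check whether y^2 = x^3 + 1 x + 10 (mod 19) for (x, y) = (3, 17).
LHS: y^2 = 17^2 mod 19 = 4
RHS: x^3 + 1 x + 10 = 3^3 + 1*3 + 10 mod 19 = 2
LHS != RHS

No, not on the curve


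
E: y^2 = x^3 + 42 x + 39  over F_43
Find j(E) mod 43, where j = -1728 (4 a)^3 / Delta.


Delta = -16(4 a^3 + 27 b^2) mod 43 = 32
-1728 * (4 a)^3 = -1728 * (4*42)^3 mod 43 = 39
j = 39 * 32^(-1) mod 43 = 16

j = 16 (mod 43)


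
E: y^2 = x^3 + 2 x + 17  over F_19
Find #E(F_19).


For each x in F_19, count y with y^2 = x^3 + 2 x + 17 mod 19:
  x = 0: RHS = 17, y in [6, 13]  -> 2 point(s)
  x = 1: RHS = 1, y in [1, 18]  -> 2 point(s)
  x = 5: RHS = 0, y in [0]  -> 1 point(s)
  x = 6: RHS = 17, y in [6, 13]  -> 2 point(s)
  x = 9: RHS = 4, y in [2, 17]  -> 2 point(s)
  x = 10: RHS = 11, y in [7, 12]  -> 2 point(s)
  x = 13: RHS = 17, y in [6, 13]  -> 2 point(s)
  x = 17: RHS = 5, y in [9, 10]  -> 2 point(s)
Affine points: 15. Add the point at infinity: total = 16.

#E(F_19) = 16


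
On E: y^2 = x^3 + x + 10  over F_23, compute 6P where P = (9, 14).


k = 6 = 110_2 (binary, LSB first: 011)
Double-and-add from P = (9, 14):
  bit 0 = 0: acc unchanged = O
  bit 1 = 1: acc = O + (11, 8) = (11, 8)
  bit 2 = 1: acc = (11, 8) + (14, 10) = (1, 14)

6P = (1, 14)
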